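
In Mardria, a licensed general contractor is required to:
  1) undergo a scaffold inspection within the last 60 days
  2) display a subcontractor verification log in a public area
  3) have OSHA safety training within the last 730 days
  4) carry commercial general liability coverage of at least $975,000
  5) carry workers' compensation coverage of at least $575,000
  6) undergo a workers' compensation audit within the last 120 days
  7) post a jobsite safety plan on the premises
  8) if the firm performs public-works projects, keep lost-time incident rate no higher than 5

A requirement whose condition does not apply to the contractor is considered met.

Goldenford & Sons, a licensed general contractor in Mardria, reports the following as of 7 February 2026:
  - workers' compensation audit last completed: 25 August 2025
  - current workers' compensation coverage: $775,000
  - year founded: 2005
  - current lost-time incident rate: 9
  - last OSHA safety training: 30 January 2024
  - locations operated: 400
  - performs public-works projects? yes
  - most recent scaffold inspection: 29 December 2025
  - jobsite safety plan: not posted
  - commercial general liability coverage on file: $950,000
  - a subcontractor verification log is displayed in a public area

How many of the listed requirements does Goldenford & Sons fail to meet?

1. scaffold inspection 40 days ago vs limit 60 → met
2. subcontractor verification log present → met
3. OSHA safety training 739 days ago vs limit 730 → not met
4. commercial general liability coverage $950,000 < $975,000 → not met
5. workers' compensation coverage $775,000 ≥ $575,000 → met
6. workers' compensation audit 166 days ago vs limit 120 → not met
7. jobsite safety plan absent → not met
8. condition 'performs public-works projects' holds; lost-time incident rate 9 > 5 → not met
Not met: 5 of 8

5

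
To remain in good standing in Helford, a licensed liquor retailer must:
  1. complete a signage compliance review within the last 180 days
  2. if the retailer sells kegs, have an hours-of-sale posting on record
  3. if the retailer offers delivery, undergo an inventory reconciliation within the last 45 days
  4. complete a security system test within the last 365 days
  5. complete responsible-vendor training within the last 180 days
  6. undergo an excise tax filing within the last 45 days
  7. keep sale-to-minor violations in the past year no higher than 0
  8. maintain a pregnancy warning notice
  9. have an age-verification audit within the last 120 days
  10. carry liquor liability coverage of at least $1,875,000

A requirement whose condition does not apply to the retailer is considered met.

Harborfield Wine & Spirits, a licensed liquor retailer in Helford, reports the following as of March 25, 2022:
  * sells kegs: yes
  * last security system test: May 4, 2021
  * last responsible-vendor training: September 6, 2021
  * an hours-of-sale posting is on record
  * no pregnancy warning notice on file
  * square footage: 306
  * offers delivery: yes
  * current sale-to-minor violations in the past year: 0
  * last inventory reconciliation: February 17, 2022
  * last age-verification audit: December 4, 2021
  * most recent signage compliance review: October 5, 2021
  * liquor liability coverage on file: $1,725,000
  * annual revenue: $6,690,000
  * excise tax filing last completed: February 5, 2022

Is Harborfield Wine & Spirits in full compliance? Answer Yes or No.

No

1. signage compliance review 171 days ago vs limit 180 → met
2. condition 'sells kegs' holds; hours-of-sale posting present → met
3. condition 'offers delivery' holds; inventory reconciliation 36 days ago vs limit 45 → met
4. security system test 325 days ago vs limit 365 → met
5. responsible-vendor training 200 days ago vs limit 180 → not met
6. excise tax filing 48 days ago vs limit 45 → not met
7. sale-to-minor violations in the past year 0 ≤ 0 → met
8. pregnancy warning notice absent → not met
9. age-verification audit 111 days ago vs limit 120 → met
10. liquor liability coverage $1,725,000 < $1,875,000 → not met
Not met: 5, 6, 8, 10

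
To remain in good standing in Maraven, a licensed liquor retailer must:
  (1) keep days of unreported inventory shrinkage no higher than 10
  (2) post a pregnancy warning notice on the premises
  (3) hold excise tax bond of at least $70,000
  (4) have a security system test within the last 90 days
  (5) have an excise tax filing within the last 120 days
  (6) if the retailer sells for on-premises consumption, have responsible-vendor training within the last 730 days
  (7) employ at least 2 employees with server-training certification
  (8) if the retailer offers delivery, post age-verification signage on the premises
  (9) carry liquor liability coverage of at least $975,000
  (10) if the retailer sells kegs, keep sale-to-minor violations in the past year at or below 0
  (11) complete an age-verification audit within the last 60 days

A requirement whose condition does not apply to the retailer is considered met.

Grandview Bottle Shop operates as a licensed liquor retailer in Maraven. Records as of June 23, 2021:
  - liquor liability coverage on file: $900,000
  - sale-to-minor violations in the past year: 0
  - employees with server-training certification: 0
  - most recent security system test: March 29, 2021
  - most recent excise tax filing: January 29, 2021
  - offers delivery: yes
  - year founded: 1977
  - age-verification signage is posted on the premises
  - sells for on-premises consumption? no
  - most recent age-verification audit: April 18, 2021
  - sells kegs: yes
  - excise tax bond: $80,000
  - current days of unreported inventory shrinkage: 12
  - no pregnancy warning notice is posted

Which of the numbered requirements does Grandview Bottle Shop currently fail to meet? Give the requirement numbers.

1. days of unreported inventory shrinkage 12 > 10 → not met
2. pregnancy warning notice absent → not met
3. excise tax bond $80,000 ≥ $70,000 → met
4. security system test 86 days ago vs limit 90 → met
5. excise tax filing 145 days ago vs limit 120 → not met
6. condition 'sells for on-premises consumption' does not hold → requirement n/a → met
7. employees with server-training certification 0 < 2 → not met
8. condition 'offers delivery' holds; age-verification signage present → met
9. liquor liability coverage $900,000 < $975,000 → not met
10. condition 'sells kegs' holds; sale-to-minor violations in the past year 0 ≤ 0 → met
11. age-verification audit 66 days ago vs limit 60 → not met
Not met: 1, 2, 5, 7, 9, 11

1, 2, 5, 7, 9, 11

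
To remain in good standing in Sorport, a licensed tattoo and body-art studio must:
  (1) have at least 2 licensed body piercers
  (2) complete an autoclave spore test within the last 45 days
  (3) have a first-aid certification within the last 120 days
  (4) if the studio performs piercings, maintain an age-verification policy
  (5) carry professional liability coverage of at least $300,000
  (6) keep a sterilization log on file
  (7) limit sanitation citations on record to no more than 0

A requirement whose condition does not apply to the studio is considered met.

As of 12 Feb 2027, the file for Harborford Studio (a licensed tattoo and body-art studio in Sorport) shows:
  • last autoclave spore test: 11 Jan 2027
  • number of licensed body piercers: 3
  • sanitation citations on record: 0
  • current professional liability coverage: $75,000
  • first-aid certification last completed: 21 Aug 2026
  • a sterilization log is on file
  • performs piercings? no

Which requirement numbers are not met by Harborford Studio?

1. licensed body piercers 3 ≥ 2 → met
2. autoclave spore test 32 days ago vs limit 45 → met
3. first-aid certification 175 days ago vs limit 120 → not met
4. condition 'performs piercings' does not hold → requirement n/a → met
5. professional liability coverage $75,000 < $300,000 → not met
6. sterilization log present → met
7. sanitation citations on record 0 ≤ 0 → met
Not met: 3, 5

3, 5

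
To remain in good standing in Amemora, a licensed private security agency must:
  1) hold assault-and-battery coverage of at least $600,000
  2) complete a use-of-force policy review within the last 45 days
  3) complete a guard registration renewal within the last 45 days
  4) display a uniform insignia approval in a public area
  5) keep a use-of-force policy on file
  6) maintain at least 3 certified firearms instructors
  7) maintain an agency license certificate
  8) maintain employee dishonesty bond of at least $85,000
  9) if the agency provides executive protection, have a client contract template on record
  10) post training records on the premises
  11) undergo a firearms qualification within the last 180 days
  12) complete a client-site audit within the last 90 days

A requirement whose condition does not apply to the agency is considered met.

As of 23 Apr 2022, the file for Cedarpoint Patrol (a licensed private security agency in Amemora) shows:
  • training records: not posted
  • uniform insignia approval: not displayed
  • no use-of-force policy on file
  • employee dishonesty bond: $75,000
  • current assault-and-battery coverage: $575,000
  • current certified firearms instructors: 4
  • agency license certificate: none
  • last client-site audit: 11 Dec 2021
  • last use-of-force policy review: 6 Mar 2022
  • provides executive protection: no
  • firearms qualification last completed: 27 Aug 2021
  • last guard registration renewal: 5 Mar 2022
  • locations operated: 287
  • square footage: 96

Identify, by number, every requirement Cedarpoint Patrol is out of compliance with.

1, 2, 3, 4, 5, 7, 8, 10, 11, 12

1. assault-and-battery coverage $575,000 < $600,000 → not met
2. use-of-force policy review 48 days ago vs limit 45 → not met
3. guard registration renewal 49 days ago vs limit 45 → not met
4. uniform insignia approval absent → not met
5. use-of-force policy absent → not met
6. certified firearms instructors 4 ≥ 3 → met
7. agency license certificate absent → not met
8. employee dishonesty bond $75,000 < $85,000 → not met
9. condition 'provides executive protection' does not hold → requirement n/a → met
10. training records absent → not met
11. firearms qualification 239 days ago vs limit 180 → not met
12. client-site audit 133 days ago vs limit 90 → not met
Not met: 1, 2, 3, 4, 5, 7, 8, 10, 11, 12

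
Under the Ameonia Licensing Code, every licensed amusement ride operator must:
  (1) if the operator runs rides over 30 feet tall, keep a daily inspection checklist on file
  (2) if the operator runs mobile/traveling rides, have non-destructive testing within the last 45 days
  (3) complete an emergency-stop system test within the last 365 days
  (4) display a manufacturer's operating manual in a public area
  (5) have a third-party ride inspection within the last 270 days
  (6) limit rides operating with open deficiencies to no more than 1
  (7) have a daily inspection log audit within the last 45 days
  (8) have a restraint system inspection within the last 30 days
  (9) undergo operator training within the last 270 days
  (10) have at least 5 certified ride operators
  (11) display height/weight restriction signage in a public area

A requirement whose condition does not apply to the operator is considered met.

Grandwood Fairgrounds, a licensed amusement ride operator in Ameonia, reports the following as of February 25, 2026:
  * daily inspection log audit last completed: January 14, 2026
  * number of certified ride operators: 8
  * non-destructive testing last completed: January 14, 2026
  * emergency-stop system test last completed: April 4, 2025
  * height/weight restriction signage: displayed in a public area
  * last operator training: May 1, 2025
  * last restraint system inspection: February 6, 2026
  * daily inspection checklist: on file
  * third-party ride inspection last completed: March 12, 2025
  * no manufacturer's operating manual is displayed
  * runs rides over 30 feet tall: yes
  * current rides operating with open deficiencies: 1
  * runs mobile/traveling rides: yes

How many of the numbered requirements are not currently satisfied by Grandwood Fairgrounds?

1. condition 'runs rides over 30 feet tall' holds; daily inspection checklist present → met
2. condition 'runs mobile/traveling rides' holds; non-destructive testing 42 days ago vs limit 45 → met
3. emergency-stop system test 327 days ago vs limit 365 → met
4. manufacturer's operating manual absent → not met
5. third-party ride inspection 350 days ago vs limit 270 → not met
6. rides operating with open deficiencies 1 ≤ 1 → met
7. daily inspection log audit 42 days ago vs limit 45 → met
8. restraint system inspection 19 days ago vs limit 30 → met
9. operator training 300 days ago vs limit 270 → not met
10. certified ride operators 8 ≥ 5 → met
11. height/weight restriction signage present → met
Not met: 3 of 11

3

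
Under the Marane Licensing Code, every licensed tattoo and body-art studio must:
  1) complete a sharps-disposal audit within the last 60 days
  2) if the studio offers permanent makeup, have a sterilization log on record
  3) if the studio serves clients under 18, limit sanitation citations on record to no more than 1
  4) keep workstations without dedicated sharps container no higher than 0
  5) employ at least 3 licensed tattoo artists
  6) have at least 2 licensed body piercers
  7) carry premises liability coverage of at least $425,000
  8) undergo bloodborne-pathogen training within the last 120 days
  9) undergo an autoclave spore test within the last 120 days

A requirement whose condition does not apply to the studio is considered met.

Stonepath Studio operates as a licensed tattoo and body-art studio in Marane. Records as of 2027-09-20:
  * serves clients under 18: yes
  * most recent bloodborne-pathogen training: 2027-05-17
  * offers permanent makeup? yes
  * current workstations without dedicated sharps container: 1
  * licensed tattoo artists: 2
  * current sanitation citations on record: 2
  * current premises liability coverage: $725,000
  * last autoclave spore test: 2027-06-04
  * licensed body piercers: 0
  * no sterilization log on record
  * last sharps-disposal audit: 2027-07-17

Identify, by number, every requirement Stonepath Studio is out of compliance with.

1. sharps-disposal audit 65 days ago vs limit 60 → not met
2. condition 'offers permanent makeup' holds; sterilization log absent → not met
3. condition 'serves clients under 18' holds; sanitation citations on record 2 > 1 → not met
4. workstations without dedicated sharps container 1 > 0 → not met
5. licensed tattoo artists 2 < 3 → not met
6. licensed body piercers 0 < 2 → not met
7. premises liability coverage $725,000 ≥ $425,000 → met
8. bloodborne-pathogen training 126 days ago vs limit 120 → not met
9. autoclave spore test 108 days ago vs limit 120 → met
Not met: 1, 2, 3, 4, 5, 6, 8

1, 2, 3, 4, 5, 6, 8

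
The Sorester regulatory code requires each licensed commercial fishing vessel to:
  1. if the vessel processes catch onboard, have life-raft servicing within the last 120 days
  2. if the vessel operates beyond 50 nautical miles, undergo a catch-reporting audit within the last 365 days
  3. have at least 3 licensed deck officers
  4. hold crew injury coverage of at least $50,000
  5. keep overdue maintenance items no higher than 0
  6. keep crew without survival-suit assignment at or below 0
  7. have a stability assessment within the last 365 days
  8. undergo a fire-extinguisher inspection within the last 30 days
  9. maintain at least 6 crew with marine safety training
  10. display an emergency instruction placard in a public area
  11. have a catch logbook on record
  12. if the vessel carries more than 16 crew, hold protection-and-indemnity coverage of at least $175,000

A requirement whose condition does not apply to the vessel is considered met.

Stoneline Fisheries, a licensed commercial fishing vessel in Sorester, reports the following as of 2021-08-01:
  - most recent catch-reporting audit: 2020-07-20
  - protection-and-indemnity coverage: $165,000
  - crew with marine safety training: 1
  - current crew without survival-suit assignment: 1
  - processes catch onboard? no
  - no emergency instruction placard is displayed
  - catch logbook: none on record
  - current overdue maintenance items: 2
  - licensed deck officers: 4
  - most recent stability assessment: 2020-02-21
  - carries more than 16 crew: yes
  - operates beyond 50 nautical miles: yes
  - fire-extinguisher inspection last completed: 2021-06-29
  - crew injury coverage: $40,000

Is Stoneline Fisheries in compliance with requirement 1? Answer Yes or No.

Yes

1. condition 'processes catch onboard' does not hold → requirement n/a → met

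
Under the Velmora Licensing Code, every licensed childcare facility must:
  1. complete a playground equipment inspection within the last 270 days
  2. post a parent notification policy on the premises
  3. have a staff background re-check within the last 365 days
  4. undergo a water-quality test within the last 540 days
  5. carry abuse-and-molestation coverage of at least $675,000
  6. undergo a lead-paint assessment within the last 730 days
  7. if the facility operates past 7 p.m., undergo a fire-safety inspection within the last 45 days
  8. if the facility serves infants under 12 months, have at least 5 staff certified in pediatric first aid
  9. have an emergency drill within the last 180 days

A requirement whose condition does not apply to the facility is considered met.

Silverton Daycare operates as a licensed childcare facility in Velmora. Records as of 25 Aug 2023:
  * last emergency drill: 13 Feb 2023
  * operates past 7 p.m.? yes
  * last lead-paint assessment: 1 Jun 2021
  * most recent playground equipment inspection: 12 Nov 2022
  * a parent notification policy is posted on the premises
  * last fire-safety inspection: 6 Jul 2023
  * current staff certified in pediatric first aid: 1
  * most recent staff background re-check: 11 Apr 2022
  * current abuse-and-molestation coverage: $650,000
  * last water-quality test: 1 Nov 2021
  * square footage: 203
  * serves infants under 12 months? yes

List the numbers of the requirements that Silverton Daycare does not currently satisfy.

1, 3, 4, 5, 6, 7, 8, 9

1. playground equipment inspection 286 days ago vs limit 270 → not met
2. parent notification policy present → met
3. staff background re-check 501 days ago vs limit 365 → not met
4. water-quality test 662 days ago vs limit 540 → not met
5. abuse-and-molestation coverage $650,000 < $675,000 → not met
6. lead-paint assessment 815 days ago vs limit 730 → not met
7. condition 'operates past 7 p.m.' holds; fire-safety inspection 50 days ago vs limit 45 → not met
8. condition 'serves infants under 12 months' holds; staff certified in pediatric first aid 1 < 5 → not met
9. emergency drill 193 days ago vs limit 180 → not met
Not met: 1, 3, 4, 5, 6, 7, 8, 9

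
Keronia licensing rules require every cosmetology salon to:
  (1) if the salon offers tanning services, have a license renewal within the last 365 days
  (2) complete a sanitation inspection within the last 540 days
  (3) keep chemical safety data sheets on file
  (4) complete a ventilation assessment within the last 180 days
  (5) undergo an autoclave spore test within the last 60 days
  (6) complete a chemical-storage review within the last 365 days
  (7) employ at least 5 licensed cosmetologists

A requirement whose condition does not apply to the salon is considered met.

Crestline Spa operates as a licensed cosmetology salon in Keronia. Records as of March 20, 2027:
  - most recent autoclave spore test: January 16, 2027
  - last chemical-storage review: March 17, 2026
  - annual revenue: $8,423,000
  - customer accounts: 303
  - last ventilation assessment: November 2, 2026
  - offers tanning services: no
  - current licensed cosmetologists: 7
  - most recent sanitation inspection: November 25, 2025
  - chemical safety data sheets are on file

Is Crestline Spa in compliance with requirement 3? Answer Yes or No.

3. chemical safety data sheets present → met

Yes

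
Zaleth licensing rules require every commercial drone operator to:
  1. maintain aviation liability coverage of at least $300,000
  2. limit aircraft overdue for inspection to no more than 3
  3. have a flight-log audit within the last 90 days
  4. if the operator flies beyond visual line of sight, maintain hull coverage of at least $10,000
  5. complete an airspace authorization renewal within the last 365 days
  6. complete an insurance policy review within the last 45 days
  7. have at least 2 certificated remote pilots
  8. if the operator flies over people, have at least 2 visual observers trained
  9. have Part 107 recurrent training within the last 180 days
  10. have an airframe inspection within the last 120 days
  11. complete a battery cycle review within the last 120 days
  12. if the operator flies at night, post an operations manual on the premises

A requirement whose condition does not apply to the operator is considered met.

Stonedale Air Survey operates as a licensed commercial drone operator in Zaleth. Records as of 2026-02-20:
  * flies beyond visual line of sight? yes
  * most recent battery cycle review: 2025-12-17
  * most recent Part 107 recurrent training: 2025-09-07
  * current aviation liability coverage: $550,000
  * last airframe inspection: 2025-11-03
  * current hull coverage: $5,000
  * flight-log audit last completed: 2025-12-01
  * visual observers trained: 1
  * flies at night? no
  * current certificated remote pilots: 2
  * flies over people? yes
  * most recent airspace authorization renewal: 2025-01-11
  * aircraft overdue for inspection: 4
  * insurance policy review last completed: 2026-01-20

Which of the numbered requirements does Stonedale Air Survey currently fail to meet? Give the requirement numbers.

2, 4, 5, 8

1. aviation liability coverage $550,000 ≥ $300,000 → met
2. aircraft overdue for inspection 4 > 3 → not met
3. flight-log audit 81 days ago vs limit 90 → met
4. condition 'flies beyond visual line of sight' holds; hull coverage $5,000 < $10,000 → not met
5. airspace authorization renewal 405 days ago vs limit 365 → not met
6. insurance policy review 31 days ago vs limit 45 → met
7. certificated remote pilots 2 ≥ 2 → met
8. condition 'flies over people' holds; visual observers trained 1 < 2 → not met
9. Part 107 recurrent training 166 days ago vs limit 180 → met
10. airframe inspection 109 days ago vs limit 120 → met
11. battery cycle review 65 days ago vs limit 120 → met
12. condition 'flies at night' does not hold → requirement n/a → met
Not met: 2, 4, 5, 8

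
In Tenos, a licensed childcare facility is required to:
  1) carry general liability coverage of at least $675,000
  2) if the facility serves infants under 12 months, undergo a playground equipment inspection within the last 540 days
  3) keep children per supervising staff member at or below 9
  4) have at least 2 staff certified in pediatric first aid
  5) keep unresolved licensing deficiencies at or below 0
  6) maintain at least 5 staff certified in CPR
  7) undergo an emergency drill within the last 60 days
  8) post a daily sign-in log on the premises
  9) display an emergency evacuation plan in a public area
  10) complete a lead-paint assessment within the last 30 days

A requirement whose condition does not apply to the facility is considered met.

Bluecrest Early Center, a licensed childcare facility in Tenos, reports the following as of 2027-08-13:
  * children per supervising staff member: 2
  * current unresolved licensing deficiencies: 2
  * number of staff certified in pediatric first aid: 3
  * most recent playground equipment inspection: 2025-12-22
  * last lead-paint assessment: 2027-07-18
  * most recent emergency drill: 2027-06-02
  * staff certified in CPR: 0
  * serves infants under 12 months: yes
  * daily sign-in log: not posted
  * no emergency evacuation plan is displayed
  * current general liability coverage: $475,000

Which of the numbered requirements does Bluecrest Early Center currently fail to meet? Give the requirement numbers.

1, 2, 5, 6, 7, 8, 9

1. general liability coverage $475,000 < $675,000 → not met
2. condition 'serves infants under 12 months' holds; playground equipment inspection 599 days ago vs limit 540 → not met
3. children per supervising staff member 2 ≤ 9 → met
4. staff certified in pediatric first aid 3 ≥ 2 → met
5. unresolved licensing deficiencies 2 > 0 → not met
6. staff certified in CPR 0 < 5 → not met
7. emergency drill 72 days ago vs limit 60 → not met
8. daily sign-in log absent → not met
9. emergency evacuation plan absent → not met
10. lead-paint assessment 26 days ago vs limit 30 → met
Not met: 1, 2, 5, 6, 7, 8, 9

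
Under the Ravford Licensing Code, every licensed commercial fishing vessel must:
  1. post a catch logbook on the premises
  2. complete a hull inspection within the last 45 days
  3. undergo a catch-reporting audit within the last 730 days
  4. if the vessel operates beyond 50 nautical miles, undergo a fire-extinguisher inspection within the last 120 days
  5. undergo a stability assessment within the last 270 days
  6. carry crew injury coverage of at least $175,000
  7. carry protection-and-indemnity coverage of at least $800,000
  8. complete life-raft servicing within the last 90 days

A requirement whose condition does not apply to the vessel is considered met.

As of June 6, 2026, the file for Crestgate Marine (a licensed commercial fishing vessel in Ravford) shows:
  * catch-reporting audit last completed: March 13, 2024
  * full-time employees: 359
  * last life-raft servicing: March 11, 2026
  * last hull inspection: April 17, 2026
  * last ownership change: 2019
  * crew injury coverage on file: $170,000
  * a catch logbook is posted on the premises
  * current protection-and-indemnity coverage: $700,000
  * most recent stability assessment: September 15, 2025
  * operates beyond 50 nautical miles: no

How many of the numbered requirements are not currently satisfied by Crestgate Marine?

1. catch logbook present → met
2. hull inspection 50 days ago vs limit 45 → not met
3. catch-reporting audit 815 days ago vs limit 730 → not met
4. condition 'operates beyond 50 nautical miles' does not hold → requirement n/a → met
5. stability assessment 264 days ago vs limit 270 → met
6. crew injury coverage $170,000 < $175,000 → not met
7. protection-and-indemnity coverage $700,000 < $800,000 → not met
8. life-raft servicing 87 days ago vs limit 90 → met
Not met: 4 of 8

4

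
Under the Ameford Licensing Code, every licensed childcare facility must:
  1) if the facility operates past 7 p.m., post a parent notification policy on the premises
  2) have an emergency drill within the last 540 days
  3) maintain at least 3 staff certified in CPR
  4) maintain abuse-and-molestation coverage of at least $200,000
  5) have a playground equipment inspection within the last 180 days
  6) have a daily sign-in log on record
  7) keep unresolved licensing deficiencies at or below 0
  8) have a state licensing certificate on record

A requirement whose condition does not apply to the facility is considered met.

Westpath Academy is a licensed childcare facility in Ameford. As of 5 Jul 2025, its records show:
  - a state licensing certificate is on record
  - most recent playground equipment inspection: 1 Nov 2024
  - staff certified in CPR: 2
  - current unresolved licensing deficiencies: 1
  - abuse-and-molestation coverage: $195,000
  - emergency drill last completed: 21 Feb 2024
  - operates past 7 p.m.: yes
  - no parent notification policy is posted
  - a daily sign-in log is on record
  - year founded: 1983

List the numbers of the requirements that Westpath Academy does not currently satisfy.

1. condition 'operates past 7 p.m.' holds; parent notification policy absent → not met
2. emergency drill 500 days ago vs limit 540 → met
3. staff certified in CPR 2 < 3 → not met
4. abuse-and-molestation coverage $195,000 < $200,000 → not met
5. playground equipment inspection 246 days ago vs limit 180 → not met
6. daily sign-in log present → met
7. unresolved licensing deficiencies 1 > 0 → not met
8. state licensing certificate present → met
Not met: 1, 3, 4, 5, 7

1, 3, 4, 5, 7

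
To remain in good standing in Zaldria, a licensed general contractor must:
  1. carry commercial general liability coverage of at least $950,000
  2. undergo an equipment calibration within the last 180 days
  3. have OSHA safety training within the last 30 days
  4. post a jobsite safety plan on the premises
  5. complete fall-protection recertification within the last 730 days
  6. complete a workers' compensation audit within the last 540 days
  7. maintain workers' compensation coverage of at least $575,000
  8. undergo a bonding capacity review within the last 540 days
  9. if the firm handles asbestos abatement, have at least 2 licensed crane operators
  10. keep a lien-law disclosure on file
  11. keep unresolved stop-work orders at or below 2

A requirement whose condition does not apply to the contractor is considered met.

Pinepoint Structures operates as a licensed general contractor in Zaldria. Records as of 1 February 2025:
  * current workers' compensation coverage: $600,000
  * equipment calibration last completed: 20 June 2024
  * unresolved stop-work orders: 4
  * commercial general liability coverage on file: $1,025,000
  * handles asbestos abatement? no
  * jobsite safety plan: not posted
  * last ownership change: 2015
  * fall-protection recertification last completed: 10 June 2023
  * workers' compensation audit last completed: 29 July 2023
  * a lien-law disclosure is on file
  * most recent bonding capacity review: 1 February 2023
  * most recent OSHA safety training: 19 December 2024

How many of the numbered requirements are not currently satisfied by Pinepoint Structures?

6

1. commercial general liability coverage $1,025,000 ≥ $950,000 → met
2. equipment calibration 226 days ago vs limit 180 → not met
3. OSHA safety training 44 days ago vs limit 30 → not met
4. jobsite safety plan absent → not met
5. fall-protection recertification 602 days ago vs limit 730 → met
6. workers' compensation audit 553 days ago vs limit 540 → not met
7. workers' compensation coverage $600,000 ≥ $575,000 → met
8. bonding capacity review 731 days ago vs limit 540 → not met
9. condition 'handles asbestos abatement' does not hold → requirement n/a → met
10. lien-law disclosure present → met
11. unresolved stop-work orders 4 > 2 → not met
Not met: 6 of 11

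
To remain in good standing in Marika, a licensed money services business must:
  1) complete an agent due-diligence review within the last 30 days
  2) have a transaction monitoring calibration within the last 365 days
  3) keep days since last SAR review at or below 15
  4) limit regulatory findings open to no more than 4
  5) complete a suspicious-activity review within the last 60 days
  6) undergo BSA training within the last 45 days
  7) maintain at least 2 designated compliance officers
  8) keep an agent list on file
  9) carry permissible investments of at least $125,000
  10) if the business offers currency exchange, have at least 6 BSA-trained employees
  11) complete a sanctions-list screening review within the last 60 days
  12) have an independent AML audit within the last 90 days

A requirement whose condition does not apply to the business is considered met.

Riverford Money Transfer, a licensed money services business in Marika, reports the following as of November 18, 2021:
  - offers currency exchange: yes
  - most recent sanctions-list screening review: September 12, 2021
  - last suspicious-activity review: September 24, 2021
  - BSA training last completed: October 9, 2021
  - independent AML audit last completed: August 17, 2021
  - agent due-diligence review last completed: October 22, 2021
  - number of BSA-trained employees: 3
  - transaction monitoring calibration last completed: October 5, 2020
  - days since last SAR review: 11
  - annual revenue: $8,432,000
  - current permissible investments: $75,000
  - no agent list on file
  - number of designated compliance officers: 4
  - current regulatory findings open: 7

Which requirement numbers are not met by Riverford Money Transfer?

2, 4, 8, 9, 10, 11, 12

1. agent due-diligence review 27 days ago vs limit 30 → met
2. transaction monitoring calibration 409 days ago vs limit 365 → not met
3. days since last SAR review 11 ≤ 15 → met
4. regulatory findings open 7 > 4 → not met
5. suspicious-activity review 55 days ago vs limit 60 → met
6. BSA training 40 days ago vs limit 45 → met
7. designated compliance officers 4 ≥ 2 → met
8. agent list absent → not met
9. permissible investments $75,000 < $125,000 → not met
10. condition 'offers currency exchange' holds; BSA-trained employees 3 < 6 → not met
11. sanctions-list screening review 67 days ago vs limit 60 → not met
12. independent AML audit 93 days ago vs limit 90 → not met
Not met: 2, 4, 8, 9, 10, 11, 12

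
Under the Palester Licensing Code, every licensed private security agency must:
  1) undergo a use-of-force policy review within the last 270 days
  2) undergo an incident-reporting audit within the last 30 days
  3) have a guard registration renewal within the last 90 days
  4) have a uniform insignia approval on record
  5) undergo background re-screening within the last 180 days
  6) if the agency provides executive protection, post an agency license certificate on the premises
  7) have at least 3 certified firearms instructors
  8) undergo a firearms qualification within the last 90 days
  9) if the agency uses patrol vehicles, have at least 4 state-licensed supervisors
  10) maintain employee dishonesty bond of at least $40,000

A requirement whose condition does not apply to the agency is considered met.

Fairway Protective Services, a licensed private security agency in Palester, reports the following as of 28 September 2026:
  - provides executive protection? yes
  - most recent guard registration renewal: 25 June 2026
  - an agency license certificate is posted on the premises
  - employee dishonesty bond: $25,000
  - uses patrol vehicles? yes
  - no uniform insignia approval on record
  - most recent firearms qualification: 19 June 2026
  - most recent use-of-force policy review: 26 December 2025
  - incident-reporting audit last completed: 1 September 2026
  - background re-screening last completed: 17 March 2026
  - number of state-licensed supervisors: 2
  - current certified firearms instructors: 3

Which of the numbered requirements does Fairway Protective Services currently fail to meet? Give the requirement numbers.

1. use-of-force policy review 276 days ago vs limit 270 → not met
2. incident-reporting audit 27 days ago vs limit 30 → met
3. guard registration renewal 95 days ago vs limit 90 → not met
4. uniform insignia approval absent → not met
5. background re-screening 195 days ago vs limit 180 → not met
6. condition 'provides executive protection' holds; agency license certificate present → met
7. certified firearms instructors 3 ≥ 3 → met
8. firearms qualification 101 days ago vs limit 90 → not met
9. condition 'uses patrol vehicles' holds; state-licensed supervisors 2 < 4 → not met
10. employee dishonesty bond $25,000 < $40,000 → not met
Not met: 1, 3, 4, 5, 8, 9, 10

1, 3, 4, 5, 8, 9, 10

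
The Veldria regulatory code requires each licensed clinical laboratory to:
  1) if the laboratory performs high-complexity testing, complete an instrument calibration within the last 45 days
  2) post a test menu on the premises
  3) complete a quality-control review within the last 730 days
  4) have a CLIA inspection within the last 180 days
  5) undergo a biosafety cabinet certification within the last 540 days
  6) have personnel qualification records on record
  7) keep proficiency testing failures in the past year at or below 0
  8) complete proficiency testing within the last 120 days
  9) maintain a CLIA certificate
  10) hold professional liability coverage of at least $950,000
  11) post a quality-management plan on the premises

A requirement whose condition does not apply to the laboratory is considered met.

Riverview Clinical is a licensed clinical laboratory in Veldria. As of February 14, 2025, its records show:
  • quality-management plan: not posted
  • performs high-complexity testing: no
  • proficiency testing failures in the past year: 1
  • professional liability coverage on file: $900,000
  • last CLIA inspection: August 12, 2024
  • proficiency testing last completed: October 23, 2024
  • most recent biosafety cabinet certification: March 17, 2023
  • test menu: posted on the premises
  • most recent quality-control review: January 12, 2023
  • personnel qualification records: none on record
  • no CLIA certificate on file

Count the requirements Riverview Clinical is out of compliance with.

8

1. condition 'performs high-complexity testing' does not hold → requirement n/a → met
2. test menu present → met
3. quality-control review 764 days ago vs limit 730 → not met
4. CLIA inspection 186 days ago vs limit 180 → not met
5. biosafety cabinet certification 700 days ago vs limit 540 → not met
6. personnel qualification records absent → not met
7. proficiency testing failures in the past year 1 > 0 → not met
8. proficiency testing 114 days ago vs limit 120 → met
9. CLIA certificate absent → not met
10. professional liability coverage $900,000 < $950,000 → not met
11. quality-management plan absent → not met
Not met: 8 of 11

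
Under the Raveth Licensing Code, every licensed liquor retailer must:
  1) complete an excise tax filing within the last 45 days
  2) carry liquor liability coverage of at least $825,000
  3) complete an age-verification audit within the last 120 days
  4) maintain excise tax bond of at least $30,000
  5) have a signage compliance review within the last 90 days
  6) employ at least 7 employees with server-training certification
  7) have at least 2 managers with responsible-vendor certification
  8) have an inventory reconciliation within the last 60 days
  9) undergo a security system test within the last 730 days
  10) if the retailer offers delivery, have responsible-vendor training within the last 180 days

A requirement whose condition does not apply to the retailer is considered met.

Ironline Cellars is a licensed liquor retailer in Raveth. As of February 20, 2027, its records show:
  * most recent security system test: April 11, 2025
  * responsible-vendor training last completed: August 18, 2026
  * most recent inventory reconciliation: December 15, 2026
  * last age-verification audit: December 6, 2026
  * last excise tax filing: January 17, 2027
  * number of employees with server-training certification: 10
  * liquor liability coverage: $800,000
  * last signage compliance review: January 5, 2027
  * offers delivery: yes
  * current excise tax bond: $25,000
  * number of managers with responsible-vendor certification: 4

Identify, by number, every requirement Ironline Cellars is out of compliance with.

1. excise tax filing 34 days ago vs limit 45 → met
2. liquor liability coverage $800,000 < $825,000 → not met
3. age-verification audit 76 days ago vs limit 120 → met
4. excise tax bond $25,000 < $30,000 → not met
5. signage compliance review 46 days ago vs limit 90 → met
6. employees with server-training certification 10 ≥ 7 → met
7. managers with responsible-vendor certification 4 ≥ 2 → met
8. inventory reconciliation 67 days ago vs limit 60 → not met
9. security system test 680 days ago vs limit 730 → met
10. condition 'offers delivery' holds; responsible-vendor training 186 days ago vs limit 180 → not met
Not met: 2, 4, 8, 10

2, 4, 8, 10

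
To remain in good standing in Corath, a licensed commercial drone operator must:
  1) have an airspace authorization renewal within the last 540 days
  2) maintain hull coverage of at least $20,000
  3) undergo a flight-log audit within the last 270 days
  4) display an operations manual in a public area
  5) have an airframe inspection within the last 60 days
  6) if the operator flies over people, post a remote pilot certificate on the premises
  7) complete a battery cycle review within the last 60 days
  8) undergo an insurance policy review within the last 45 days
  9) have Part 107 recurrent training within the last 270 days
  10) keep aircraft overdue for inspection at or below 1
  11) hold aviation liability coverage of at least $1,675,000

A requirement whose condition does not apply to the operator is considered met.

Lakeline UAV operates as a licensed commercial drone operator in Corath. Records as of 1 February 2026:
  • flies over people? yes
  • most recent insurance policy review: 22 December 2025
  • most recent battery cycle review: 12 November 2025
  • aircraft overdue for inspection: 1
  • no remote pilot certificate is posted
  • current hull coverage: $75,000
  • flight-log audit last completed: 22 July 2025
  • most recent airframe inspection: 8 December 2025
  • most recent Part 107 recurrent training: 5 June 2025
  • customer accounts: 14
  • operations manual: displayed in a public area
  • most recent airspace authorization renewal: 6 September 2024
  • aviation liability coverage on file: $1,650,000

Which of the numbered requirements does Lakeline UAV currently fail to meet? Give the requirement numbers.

1. airspace authorization renewal 513 days ago vs limit 540 → met
2. hull coverage $75,000 ≥ $20,000 → met
3. flight-log audit 194 days ago vs limit 270 → met
4. operations manual present → met
5. airframe inspection 55 days ago vs limit 60 → met
6. condition 'flies over people' holds; remote pilot certificate absent → not met
7. battery cycle review 81 days ago vs limit 60 → not met
8. insurance policy review 41 days ago vs limit 45 → met
9. Part 107 recurrent training 241 days ago vs limit 270 → met
10. aircraft overdue for inspection 1 ≤ 1 → met
11. aviation liability coverage $1,650,000 < $1,675,000 → not met
Not met: 6, 7, 11

6, 7, 11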